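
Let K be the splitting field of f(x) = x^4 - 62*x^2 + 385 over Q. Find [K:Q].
[K:Q] = 4

f factors as (x^2 - 7)(x^2 - 55); the splitting field is K = Q(sqrt(7), sqrt(55)). Since 7, 55, and 385 are all non-squares in Q, the three subfields Q(sqrt(7)), Q(sqrt(55)), Q(sqrt(385)) are distinct degree-2 extensions, so [K:Q] = 4 (Klein four Galois group).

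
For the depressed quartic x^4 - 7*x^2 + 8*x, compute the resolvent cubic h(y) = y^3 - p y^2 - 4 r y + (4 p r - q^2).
h(y) = y^3 + 7*y^2 - 64

Identify coefficients: p = -7, q = 8, r = 0.
Plug into h(y) = y^3 - p y^2 - 4 r y + (4 p r - q^2):
  h(y) = y^3 - (-7) y^2 - 4*(0) y + (4*(-7)*(0) - (8)^2)
       = y^3 + (7) y^2 + (0) y + (-64).
Simplifying: h(y) = y^3 + 7*y^2 - 64.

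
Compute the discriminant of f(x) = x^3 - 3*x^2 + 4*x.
Δ = -112

For x^3 + a x^2 + b x + c the discriminant is Δ = 18 a b c - 4 a^3 c + a^2 b^2 - 4 b^3 - 27 c^2.
Plug a = -3, b = 4, c = 0:
  18*(-3)*(4)*(0) - 4*(-3)^3*(0) + (-3)^2*(4)^2 - 4*(4)^3 - 27*(0)^2
  = 0 + (0) + 144 + (-256) + (0)
  = -112.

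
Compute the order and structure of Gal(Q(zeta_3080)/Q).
|Gal(Q(zeta_3080)/Q)| = phi(3080) = 960; group ≅ (Z/3080Z)^* ≅ Z/2Z × Z/2Z × Z/4Z × Z/6Z × Z/10Z

The n-th cyclotomic polynomial Φ_3080(x) is the minimal polynomial of zeta_3080 over Q and has degree phi(3080) = 960. So Q(zeta_3080) is a degree-960 Galois extension with Galois group (Z/3080Z)^*. By CRT, (Z/3080Z)^* ≅ (Z/8Z)^* × (Z/5Z)^* × (Z/7Z)^* × (Z/11Z)^*. Each prime-power unit group is (Z/8Z)^* ≅ Z/2Z × Z/2Z; (Z/5Z)^* ≅ Z/4Z; (Z/7Z)^* ≅ Z/6Z; (Z/11Z)^* ≅ Z/10Z. Hence Gal(Q(zeta_3080)/Q) ≅ Z/2Z × Z/2Z × Z/4Z × Z/6Z × Z/10Z.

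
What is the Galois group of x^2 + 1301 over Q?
Gal(K/Q) = Z/2Z (cyclic of order 2)

x^2 + 1301 is irreducible over Q since -1301 is not a rational square. The splitting field Q(sqrt(-1301)) has degree 2 over Q, and its unique nontrivial automorphism is sqrt(-1301) ↦ -sqrt(-1301). Hence Gal(Q(sqrt(-1301))/Q) = Z/2Z.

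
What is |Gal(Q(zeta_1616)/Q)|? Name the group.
|Gal(Q(zeta_1616)/Q)| = phi(1616) = 800; group ≅ (Z/1616Z)^* ≅ Z/2Z × Z/4Z × Z/100Z

The n-th cyclotomic polynomial Φ_1616(x) is the minimal polynomial of zeta_1616 over Q and has degree phi(1616) = 800. So Q(zeta_1616) is a degree-800 Galois extension with Galois group (Z/1616Z)^*. By CRT, (Z/1616Z)^* ≅ (Z/16Z)^* × (Z/101Z)^*. Each prime-power unit group is (Z/16Z)^* ≅ Z/2Z × Z/4Z; (Z/101Z)^* ≅ Z/100Z. Hence Gal(Q(zeta_1616)/Q) ≅ Z/2Z × Z/4Z × Z/100Z.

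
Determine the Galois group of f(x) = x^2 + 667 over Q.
Gal(K/Q) = Z/2Z (cyclic of order 2)

x^2 + 667 is irreducible over Q since -667 is not a rational square. The splitting field Q(sqrt(-667)) has degree 2 over Q, and its unique nontrivial automorphism is sqrt(-667) ↦ -sqrt(-667). Hence Gal(Q(sqrt(-667))/Q) = Z/2Z.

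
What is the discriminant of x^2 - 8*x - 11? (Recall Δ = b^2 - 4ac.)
Δ = 108

For a quadratic a x^2 + b x + c the discriminant is Δ = b^2 - 4ac = (-8)^2 - 4*(1)*(-11) = 64 - (-44) = 108.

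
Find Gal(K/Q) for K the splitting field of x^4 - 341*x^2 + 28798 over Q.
Gal(K/Q) = V_4 (Klein four-group, Z/2Z × Z/2Z)

f factors as (x^2 - 154)(x^2 - 187), so the splitting field is K = Q(sqrt(154), sqrt(187)). The elements 154, 187, 28798 are all non-squares in Q, so sqrt(154) and sqrt(187) generate independent quadratic extensions. Thus [K:Q] = 4 and Gal(K/Q) is generated by the two order-2 automorphisms sqrt(154) ↦ -sqrt(154) and sqrt(187) ↦ -sqrt(187), giving V_4.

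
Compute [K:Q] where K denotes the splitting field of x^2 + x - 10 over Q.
[K:Q] = 2

The discriminant of x^2 + (1)*x + (-10) is b^2 - 4c = 1 - (-40) = 41. Since 41 is not a perfect square in Q, the polynomial is irreducible over Q. Its two roots generate a degree-2 extension, so [K:Q] = 2.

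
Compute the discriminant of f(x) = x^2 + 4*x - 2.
Δ = 24

For a quadratic a x^2 + b x + c the discriminant is Δ = b^2 - 4ac = (4)^2 - 4*(1)*(-2) = 16 - (-8) = 24.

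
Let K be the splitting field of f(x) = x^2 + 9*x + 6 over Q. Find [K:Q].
[K:Q] = 2

The discriminant of x^2 + (9)*x + (6) is b^2 - 4c = 81 - (24) = 57. Since 57 is not a perfect square in Q, the polynomial is irreducible over Q. Its two roots generate a degree-2 extension, so [K:Q] = 2.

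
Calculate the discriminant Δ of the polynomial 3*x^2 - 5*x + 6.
Δ = -47

For a quadratic a x^2 + b x + c the discriminant is Δ = b^2 - 4ac = (-5)^2 - 4*(3)*(6) = 25 - (72) = -47.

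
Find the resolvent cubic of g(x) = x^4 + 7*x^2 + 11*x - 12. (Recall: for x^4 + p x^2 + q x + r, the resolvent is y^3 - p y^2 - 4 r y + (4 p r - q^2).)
h(y) = y^3 - 7*y^2 + 48*y - 457

Identify coefficients: p = 7, q = 11, r = -12.
Plug into h(y) = y^3 - p y^2 - 4 r y + (4 p r - q^2):
  h(y) = y^3 - (7) y^2 - 4*(-12) y + (4*(7)*(-12) - (11)^2)
       = y^3 + (-7) y^2 + (48) y + (-457).
Simplifying: h(y) = y^3 - 7*y^2 + 48*y - 457.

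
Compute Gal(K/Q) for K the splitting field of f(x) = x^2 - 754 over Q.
Gal(K/Q) = Z/2Z (cyclic of order 2)

x^2 - 754 is irreducible over Q since 754 is not a rational square. The splitting field Q(sqrt(754)) has degree 2 over Q, and its unique nontrivial automorphism is sqrt(754) ↦ -sqrt(754). Hence Gal(Q(sqrt(754))/Q) = Z/2Z.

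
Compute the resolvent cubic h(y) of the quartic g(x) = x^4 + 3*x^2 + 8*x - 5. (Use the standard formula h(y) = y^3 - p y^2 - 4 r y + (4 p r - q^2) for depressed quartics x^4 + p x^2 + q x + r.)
h(y) = y^3 - 3*y^2 + 20*y - 124

Identify coefficients: p = 3, q = 8, r = -5.
Plug into h(y) = y^3 - p y^2 - 4 r y + (4 p r - q^2):
  h(y) = y^3 - (3) y^2 - 4*(-5) y + (4*(3)*(-5) - (8)^2)
       = y^3 + (-3) y^2 + (20) y + (-124).
Simplifying: h(y) = y^3 - 3*y^2 + 20*y - 124.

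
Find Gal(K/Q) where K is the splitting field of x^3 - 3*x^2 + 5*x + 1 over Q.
Gal(K/Q) = S_3 (symmetric group of order 6)

Compute the discriminant of x^3 + (-3)*x^2 + (5)*x + (1): Δ = -464. Since Δ is not a rational square, the Galois group is not contained in A_3; it must be the full S_3 (irreducibility of the cubic rules out anything smaller).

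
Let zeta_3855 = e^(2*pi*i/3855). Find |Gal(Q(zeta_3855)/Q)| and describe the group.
|Gal(Q(zeta_3855)/Q)| = phi(3855) = 2048; group ≅ (Z/3855Z)^* ≅ Z/2Z × Z/4Z × Z/256Z

The n-th cyclotomic polynomial Φ_3855(x) is the minimal polynomial of zeta_3855 over Q and has degree phi(3855) = 2048. So Q(zeta_3855) is a degree-2048 Galois extension with Galois group (Z/3855Z)^*. By CRT, (Z/3855Z)^* ≅ (Z/3Z)^* × (Z/5Z)^* × (Z/257Z)^*. Each prime-power unit group is (Z/3Z)^* ≅ Z/2Z; (Z/5Z)^* ≅ Z/4Z; (Z/257Z)^* ≅ Z/256Z. Hence Gal(Q(zeta_3855)/Q) ≅ Z/2Z × Z/4Z × Z/256Z.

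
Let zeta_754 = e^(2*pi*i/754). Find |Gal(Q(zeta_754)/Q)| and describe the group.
|Gal(Q(zeta_754)/Q)| = phi(754) = 336; group ≅ (Z/754Z)^* ≅ Z/12Z × Z/28Z

The n-th cyclotomic polynomial Φ_754(x) is the minimal polynomial of zeta_754 over Q and has degree phi(754) = 336. So Q(zeta_754) is a degree-336 Galois extension with Galois group (Z/754Z)^*. By CRT, (Z/754Z)^* ≅ (Z/2Z)^* × (Z/13Z)^* × (Z/29Z)^*. Each prime-power unit group is (Z/2Z)^* ≅ trivial group (order 1); (Z/13Z)^* ≅ Z/12Z; (Z/29Z)^* ≅ Z/28Z. Hence Gal(Q(zeta_754)/Q) ≅ Z/12Z × Z/28Z.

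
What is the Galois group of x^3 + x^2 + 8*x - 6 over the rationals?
Gal(K/Q) = S_3 (symmetric group of order 6)

Compute the discriminant of x^3 + (1)*x^2 + (8)*x + (-6): Δ = -3796. Since Δ is not a rational square, the Galois group is not contained in A_3; it must be the full S_3 (irreducibility of the cubic rules out anything smaller).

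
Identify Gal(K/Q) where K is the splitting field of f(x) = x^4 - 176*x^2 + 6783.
Gal(K/Q) = V_4 (Klein four-group, Z/2Z × Z/2Z)

f factors as (x^2 - 57)(x^2 - 119), so the splitting field is K = Q(sqrt(57), sqrt(119)). The elements 57, 119, 6783 are all non-squares in Q, so sqrt(57) and sqrt(119) generate independent quadratic extensions. Thus [K:Q] = 4 and Gal(K/Q) is generated by the two order-2 automorphisms sqrt(57) ↦ -sqrt(57) and sqrt(119) ↦ -sqrt(119), giving V_4.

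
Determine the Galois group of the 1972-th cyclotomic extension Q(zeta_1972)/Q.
|Gal(Q(zeta_1972)/Q)| = phi(1972) = 896; group ≅ (Z/1972Z)^* ≅ Z/2Z × Z/16Z × Z/28Z

The n-th cyclotomic polynomial Φ_1972(x) is the minimal polynomial of zeta_1972 over Q and has degree phi(1972) = 896. So Q(zeta_1972) is a degree-896 Galois extension with Galois group (Z/1972Z)^*. By CRT, (Z/1972Z)^* ≅ (Z/4Z)^* × (Z/17Z)^* × (Z/29Z)^*. Each prime-power unit group is (Z/4Z)^* ≅ Z/2Z; (Z/17Z)^* ≅ Z/16Z; (Z/29Z)^* ≅ Z/28Z. Hence Gal(Q(zeta_1972)/Q) ≅ Z/2Z × Z/16Z × Z/28Z.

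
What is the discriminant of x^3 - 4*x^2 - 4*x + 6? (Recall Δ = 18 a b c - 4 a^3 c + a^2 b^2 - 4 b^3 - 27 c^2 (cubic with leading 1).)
Δ = 2804

For x^3 + a x^2 + b x + c the discriminant is Δ = 18 a b c - 4 a^3 c + a^2 b^2 - 4 b^3 - 27 c^2.
Plug a = -4, b = -4, c = 6:
  18*(-4)*(-4)*(6) - 4*(-4)^3*(6) + (-4)^2*(-4)^2 - 4*(-4)^3 - 27*(6)^2
  = 1728 + (1536) + 256 + (256) + (-972)
  = 2804.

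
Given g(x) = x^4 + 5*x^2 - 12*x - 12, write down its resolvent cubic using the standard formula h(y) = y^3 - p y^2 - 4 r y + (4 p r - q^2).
h(y) = y^3 - 5*y^2 + 48*y - 384

Identify coefficients: p = 5, q = -12, r = -12.
Plug into h(y) = y^3 - p y^2 - 4 r y + (4 p r - q^2):
  h(y) = y^3 - (5) y^2 - 4*(-12) y + (4*(5)*(-12) - (-12)^2)
       = y^3 + (-5) y^2 + (48) y + (-384).
Simplifying: h(y) = y^3 - 5*y^2 + 48*y - 384.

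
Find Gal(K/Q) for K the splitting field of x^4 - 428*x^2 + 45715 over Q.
Gal(K/Q) = V_4 (Klein four-group, Z/2Z × Z/2Z)

f factors as (x^2 - 205)(x^2 - 223), so the splitting field is K = Q(sqrt(205), sqrt(223)). The elements 205, 223, 45715 are all non-squares in Q, so sqrt(205) and sqrt(223) generate independent quadratic extensions. Thus [K:Q] = 4 and Gal(K/Q) is generated by the two order-2 automorphisms sqrt(205) ↦ -sqrt(205) and sqrt(223) ↦ -sqrt(223), giving V_4.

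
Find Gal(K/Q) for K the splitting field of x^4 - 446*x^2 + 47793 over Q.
Gal(K/Q) = V_4 (Klein four-group, Z/2Z × Z/2Z)

f factors as (x^2 - 179)(x^2 - 267), so the splitting field is K = Q(sqrt(179), sqrt(267)). The elements 179, 267, 47793 are all non-squares in Q, so sqrt(179) and sqrt(267) generate independent quadratic extensions. Thus [K:Q] = 4 and Gal(K/Q) is generated by the two order-2 automorphisms sqrt(179) ↦ -sqrt(179) and sqrt(267) ↦ -sqrt(267), giving V_4.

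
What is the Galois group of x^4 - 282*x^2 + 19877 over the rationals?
Gal(K/Q) = V_4 (Klein four-group, Z/2Z × Z/2Z)

f factors as (x^2 - 143)(x^2 - 139), so the splitting field is K = Q(sqrt(143), sqrt(139)). The elements 143, 139, 19877 are all non-squares in Q, so sqrt(143) and sqrt(139) generate independent quadratic extensions. Thus [K:Q] = 4 and Gal(K/Q) is generated by the two order-2 automorphisms sqrt(143) ↦ -sqrt(143) and sqrt(139) ↦ -sqrt(139), giving V_4.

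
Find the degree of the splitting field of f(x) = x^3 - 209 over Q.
[K:Q] = 6

x^3 - 209 has one real root r = 209^(1/3) and two complex roots r*zeta_3, r*zeta_3^2 where zeta_3 = e^(2*pi*i/3). The splitting field is Q(r, zeta_3). [Q(r):Q] = 3 and [Q(zeta_3):Q] = 2 with gcd = 1, so [Q(r, zeta_3):Q] = 3 * 2 = 6.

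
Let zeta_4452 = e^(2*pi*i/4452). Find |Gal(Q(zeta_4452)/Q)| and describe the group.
|Gal(Q(zeta_4452)/Q)| = phi(4452) = 1248; group ≅ (Z/4452Z)^* ≅ Z/2Z × Z/2Z × Z/6Z × Z/52Z

The n-th cyclotomic polynomial Φ_4452(x) is the minimal polynomial of zeta_4452 over Q and has degree phi(4452) = 1248. So Q(zeta_4452) is a degree-1248 Galois extension with Galois group (Z/4452Z)^*. By CRT, (Z/4452Z)^* ≅ (Z/4Z)^* × (Z/3Z)^* × (Z/7Z)^* × (Z/53Z)^*. Each prime-power unit group is (Z/4Z)^* ≅ Z/2Z; (Z/3Z)^* ≅ Z/2Z; (Z/7Z)^* ≅ Z/6Z; (Z/53Z)^* ≅ Z/52Z. Hence Gal(Q(zeta_4452)/Q) ≅ Z/2Z × Z/2Z × Z/6Z × Z/52Z.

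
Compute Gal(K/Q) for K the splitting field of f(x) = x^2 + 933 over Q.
Gal(K/Q) = Z/2Z (cyclic of order 2)

x^2 + 933 is irreducible over Q since -933 is not a rational square. The splitting field Q(sqrt(-933)) has degree 2 over Q, and its unique nontrivial automorphism is sqrt(-933) ↦ -sqrt(-933). Hence Gal(Q(sqrt(-933))/Q) = Z/2Z.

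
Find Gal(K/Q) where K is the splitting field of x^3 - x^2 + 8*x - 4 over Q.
Gal(K/Q) = S_3 (symmetric group of order 6)

Compute the discriminant of x^3 + (-1)*x^2 + (8)*x + (-4): Δ = -1856. Since Δ is not a rational square, the Galois group is not contained in A_3; it must be the full S_3 (irreducibility of the cubic rules out anything smaller).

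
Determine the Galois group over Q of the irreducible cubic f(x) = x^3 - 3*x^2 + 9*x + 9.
Gal(K/Q) = S_3 (symmetric group of order 6)

Compute the discriminant of x^3 + (-3)*x^2 + (9)*x + (9): Δ = -7776. Since Δ is not a rational square, the Galois group is not contained in A_3; it must be the full S_3 (irreducibility of the cubic rules out anything smaller).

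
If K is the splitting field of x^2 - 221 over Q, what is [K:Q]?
[K:Q] = 2

The polynomial x^2 - 221 is irreducible over Q since 221 is not a perfect square. Its splitting field is Q(sqrt(221)), which has degree 2 over Q.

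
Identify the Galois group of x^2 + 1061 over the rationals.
Gal(K/Q) = Z/2Z (cyclic of order 2)

x^2 + 1061 is irreducible over Q since -1061 is not a rational square. The splitting field Q(sqrt(-1061)) has degree 2 over Q, and its unique nontrivial automorphism is sqrt(-1061) ↦ -sqrt(-1061). Hence Gal(Q(sqrt(-1061))/Q) = Z/2Z.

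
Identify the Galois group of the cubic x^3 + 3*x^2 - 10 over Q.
Gal(K/Q) = S_3 (symmetric group of order 6)

Compute the discriminant of x^3 + (3)*x^2 + (0)*x + (-10): Δ = -1620. Since Δ is not a rational square, the Galois group is not contained in A_3; it must be the full S_3 (irreducibility of the cubic rules out anything smaller).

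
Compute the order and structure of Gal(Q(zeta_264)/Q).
|Gal(Q(zeta_264)/Q)| = phi(264) = 80; group ≅ (Z/264Z)^* ≅ Z/2Z × Z/2Z × Z/2Z × Z/10Z

The n-th cyclotomic polynomial Φ_264(x) is the minimal polynomial of zeta_264 over Q and has degree phi(264) = 80. So Q(zeta_264) is a degree-80 Galois extension with Galois group (Z/264Z)^*. By CRT, (Z/264Z)^* ≅ (Z/8Z)^* × (Z/3Z)^* × (Z/11Z)^*. Each prime-power unit group is (Z/8Z)^* ≅ Z/2Z × Z/2Z; (Z/3Z)^* ≅ Z/2Z; (Z/11Z)^* ≅ Z/10Z. Hence Gal(Q(zeta_264)/Q) ≅ Z/2Z × Z/2Z × Z/2Z × Z/10Z.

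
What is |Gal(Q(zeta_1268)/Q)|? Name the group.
|Gal(Q(zeta_1268)/Q)| = phi(1268) = 632; group ≅ (Z/1268Z)^* ≅ Z/2Z × Z/316Z

The n-th cyclotomic polynomial Φ_1268(x) is the minimal polynomial of zeta_1268 over Q and has degree phi(1268) = 632. So Q(zeta_1268) is a degree-632 Galois extension with Galois group (Z/1268Z)^*. By CRT, (Z/1268Z)^* ≅ (Z/4Z)^* × (Z/317Z)^*. Each prime-power unit group is (Z/4Z)^* ≅ Z/2Z; (Z/317Z)^* ≅ Z/316Z. Hence Gal(Q(zeta_1268)/Q) ≅ Z/2Z × Z/316Z.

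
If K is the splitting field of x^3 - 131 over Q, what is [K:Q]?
[K:Q] = 6

x^3 - 131 has one real root r = 131^(1/3) and two complex roots r*zeta_3, r*zeta_3^2 where zeta_3 = e^(2*pi*i/3). The splitting field is Q(r, zeta_3). [Q(r):Q] = 3 and [Q(zeta_3):Q] = 2 with gcd = 1, so [Q(r, zeta_3):Q] = 3 * 2 = 6.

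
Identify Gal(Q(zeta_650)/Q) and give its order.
|Gal(Q(zeta_650)/Q)| = phi(650) = 240; group ≅ (Z/650Z)^* ≅ Z/12Z × Z/20Z

The n-th cyclotomic polynomial Φ_650(x) is the minimal polynomial of zeta_650 over Q and has degree phi(650) = 240. So Q(zeta_650) is a degree-240 Galois extension with Galois group (Z/650Z)^*. By CRT, (Z/650Z)^* ≅ (Z/2Z)^* × (Z/25Z)^* × (Z/13Z)^*. Each prime-power unit group is (Z/2Z)^* ≅ trivial group (order 1); (Z/25Z)^* ≅ Z/20Z; (Z/13Z)^* ≅ Z/12Z. Hence Gal(Q(zeta_650)/Q) ≅ Z/12Z × Z/20Z.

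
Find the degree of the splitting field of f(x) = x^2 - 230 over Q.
[K:Q] = 2

The polynomial x^2 - 230 is irreducible over Q since 230 is not a perfect square. Its splitting field is Q(sqrt(230)), which has degree 2 over Q.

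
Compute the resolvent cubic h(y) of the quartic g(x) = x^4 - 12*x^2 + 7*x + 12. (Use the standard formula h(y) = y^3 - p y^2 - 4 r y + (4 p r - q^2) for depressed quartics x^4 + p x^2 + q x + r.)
h(y) = y^3 + 12*y^2 - 48*y - 625

Identify coefficients: p = -12, q = 7, r = 12.
Plug into h(y) = y^3 - p y^2 - 4 r y + (4 p r - q^2):
  h(y) = y^3 - (-12) y^2 - 4*(12) y + (4*(-12)*(12) - (7)^2)
       = y^3 + (12) y^2 + (-48) y + (-625).
Simplifying: h(y) = y^3 + 12*y^2 - 48*y - 625.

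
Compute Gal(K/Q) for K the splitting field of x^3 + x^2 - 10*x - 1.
Gal(K/Q) = S_3 (symmetric group of order 6)

Compute the discriminant of x^3 + (1)*x^2 + (-10)*x + (-1): Δ = 4257. Since Δ is not a rational square, the Galois group is not contained in A_3; it must be the full S_3 (irreducibility of the cubic rules out anything smaller).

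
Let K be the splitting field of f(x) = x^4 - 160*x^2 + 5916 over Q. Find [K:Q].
[K:Q] = 4

f factors as (x^2 - 58)(x^2 - 102); the splitting field is K = Q(sqrt(58), sqrt(102)). Since 58, 102, and 5916 are all non-squares in Q, the three subfields Q(sqrt(58)), Q(sqrt(102)), Q(sqrt(5916)) are distinct degree-2 extensions, so [K:Q] = 4 (Klein four Galois group).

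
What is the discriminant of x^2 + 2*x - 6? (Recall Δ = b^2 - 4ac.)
Δ = 28

For a quadratic a x^2 + b x + c the discriminant is Δ = b^2 - 4ac = (2)^2 - 4*(1)*(-6) = 4 - (-24) = 28.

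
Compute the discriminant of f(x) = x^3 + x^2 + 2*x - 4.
Δ = -588

For x^3 + a x^2 + b x + c the discriminant is Δ = 18 a b c - 4 a^3 c + a^2 b^2 - 4 b^3 - 27 c^2.
Plug a = 1, b = 2, c = -4:
  18*(1)*(2)*(-4) - 4*(1)^3*(-4) + (1)^2*(2)^2 - 4*(2)^3 - 27*(-4)^2
  = -144 + (16) + 4 + (-32) + (-432)
  = -588.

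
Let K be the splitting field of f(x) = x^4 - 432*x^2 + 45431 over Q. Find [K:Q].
[K:Q] = 4

f factors as (x^2 - 181)(x^2 - 251); the splitting field is K = Q(sqrt(181), sqrt(251)). Since 181, 251, and 45431 are all non-squares in Q, the three subfields Q(sqrt(181)), Q(sqrt(251)), Q(sqrt(45431)) are distinct degree-2 extensions, so [K:Q] = 4 (Klein four Galois group).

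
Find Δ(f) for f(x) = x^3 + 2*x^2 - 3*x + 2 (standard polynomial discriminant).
Δ = -244

For x^3 + a x^2 + b x + c the discriminant is Δ = 18 a b c - 4 a^3 c + a^2 b^2 - 4 b^3 - 27 c^2.
Plug a = 2, b = -3, c = 2:
  18*(2)*(-3)*(2) - 4*(2)^3*(2) + (2)^2*(-3)^2 - 4*(-3)^3 - 27*(2)^2
  = -216 + (-64) + 36 + (108) + (-108)
  = -244.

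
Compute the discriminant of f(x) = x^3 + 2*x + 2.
Δ = -140

For a depressed cubic x^3 + p x + q the discriminant is Δ = -4 p^3 - 27 q^2 = -4*(2)^3 - 27*(2)^2 = -32 - 108 = -140.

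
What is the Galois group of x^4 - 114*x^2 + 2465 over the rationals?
Gal(K/Q) = V_4 (Klein four-group, Z/2Z × Z/2Z)

f factors as (x^2 - 29)(x^2 - 85), so the splitting field is K = Q(sqrt(29), sqrt(85)). The elements 29, 85, 2465 are all non-squares in Q, so sqrt(29) and sqrt(85) generate independent quadratic extensions. Thus [K:Q] = 4 and Gal(K/Q) is generated by the two order-2 automorphisms sqrt(29) ↦ -sqrt(29) and sqrt(85) ↦ -sqrt(85), giving V_4.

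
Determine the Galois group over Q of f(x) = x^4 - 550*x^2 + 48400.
Gal(K/Q) = Z/2Z (cyclic of order 2)

f factors as (x^2 - 440)(x^2 - 110), so the splitting field is K = Q(sqrt(440), sqrt(110)). The squarefree part of 440 is 110 and the squarefree part of 110 is also 110, so sqrt(440) and sqrt(110) are both rational multiples of sqrt(110). Hence Q(sqrt(440)) = Q(sqrt(110)) = Q(sqrt(110)), and the splitting field collapses to a single degree-2 extension with Galois group Z/2Z.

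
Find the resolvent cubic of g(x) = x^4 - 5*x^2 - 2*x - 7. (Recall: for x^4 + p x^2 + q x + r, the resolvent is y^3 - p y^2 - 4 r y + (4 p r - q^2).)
h(y) = y^3 + 5*y^2 + 28*y + 136

Identify coefficients: p = -5, q = -2, r = -7.
Plug into h(y) = y^3 - p y^2 - 4 r y + (4 p r - q^2):
  h(y) = y^3 - (-5) y^2 - 4*(-7) y + (4*(-5)*(-7) - (-2)^2)
       = y^3 + (5) y^2 + (28) y + (136).
Simplifying: h(y) = y^3 + 5*y^2 + 28*y + 136.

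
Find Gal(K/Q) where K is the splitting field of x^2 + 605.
Gal(K/Q) = Z/2Z (cyclic of order 2)

x^2 + 605 is irreducible over Q since -605 is not a rational square. The splitting field Q(sqrt(-605)) has degree 2 over Q, and its unique nontrivial automorphism is sqrt(-605) ↦ -sqrt(-605). Hence Gal(Q(sqrt(-605))/Q) = Z/2Z.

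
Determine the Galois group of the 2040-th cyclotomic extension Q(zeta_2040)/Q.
|Gal(Q(zeta_2040)/Q)| = phi(2040) = 512; group ≅ (Z/2040Z)^* ≅ Z/2Z × Z/2Z × Z/2Z × Z/4Z × Z/16Z

The n-th cyclotomic polynomial Φ_2040(x) is the minimal polynomial of zeta_2040 over Q and has degree phi(2040) = 512. So Q(zeta_2040) is a degree-512 Galois extension with Galois group (Z/2040Z)^*. By CRT, (Z/2040Z)^* ≅ (Z/8Z)^* × (Z/3Z)^* × (Z/5Z)^* × (Z/17Z)^*. Each prime-power unit group is (Z/8Z)^* ≅ Z/2Z × Z/2Z; (Z/3Z)^* ≅ Z/2Z; (Z/5Z)^* ≅ Z/4Z; (Z/17Z)^* ≅ Z/16Z. Hence Gal(Q(zeta_2040)/Q) ≅ Z/2Z × Z/2Z × Z/2Z × Z/4Z × Z/16Z.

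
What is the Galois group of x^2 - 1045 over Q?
Gal(K/Q) = Z/2Z (cyclic of order 2)

x^2 - 1045 is irreducible over Q since 1045 is not a rational square. The splitting field Q(sqrt(1045)) has degree 2 over Q, and its unique nontrivial automorphism is sqrt(1045) ↦ -sqrt(1045). Hence Gal(Q(sqrt(1045))/Q) = Z/2Z.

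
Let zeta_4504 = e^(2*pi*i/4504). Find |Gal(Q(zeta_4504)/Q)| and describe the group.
|Gal(Q(zeta_4504)/Q)| = phi(4504) = 2248; group ≅ (Z/4504Z)^* ≅ Z/2Z × Z/2Z × Z/562Z

The n-th cyclotomic polynomial Φ_4504(x) is the minimal polynomial of zeta_4504 over Q and has degree phi(4504) = 2248. So Q(zeta_4504) is a degree-2248 Galois extension with Galois group (Z/4504Z)^*. By CRT, (Z/4504Z)^* ≅ (Z/8Z)^* × (Z/563Z)^*. Each prime-power unit group is (Z/8Z)^* ≅ Z/2Z × Z/2Z; (Z/563Z)^* ≅ Z/562Z. Hence Gal(Q(zeta_4504)/Q) ≅ Z/2Z × Z/2Z × Z/562Z.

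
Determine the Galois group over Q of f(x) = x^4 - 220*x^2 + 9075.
Gal(K/Q) = V_4 (Klein four-group, Z/2Z × Z/2Z)

f factors as (x^2 - 55)(x^2 - 165), so the splitting field is K = Q(sqrt(55), sqrt(165)). The elements 55, 165, 9075 are all non-squares in Q, so sqrt(55) and sqrt(165) generate independent quadratic extensions. Thus [K:Q] = 4 and Gal(K/Q) is generated by the two order-2 automorphisms sqrt(55) ↦ -sqrt(55) and sqrt(165) ↦ -sqrt(165), giving V_4.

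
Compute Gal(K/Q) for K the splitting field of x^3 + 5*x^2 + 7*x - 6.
Gal(K/Q) = S_3 (symmetric group of order 6)

Compute the discriminant of x^3 + (5)*x^2 + (7)*x + (-6): Δ = -1899. Since Δ is not a rational square, the Galois group is not contained in A_3; it must be the full S_3 (irreducibility of the cubic rules out anything smaller).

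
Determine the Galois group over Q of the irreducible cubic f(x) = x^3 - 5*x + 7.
Gal(K/Q) = S_3 (symmetric group of order 6)

Compute the discriminant of x^3 + (0)*x^2 + (-5)*x + (7): Δ = -823. Since Δ is not a rational square, the Galois group is not contained in A_3; it must be the full S_3 (irreducibility of the cubic rules out anything smaller).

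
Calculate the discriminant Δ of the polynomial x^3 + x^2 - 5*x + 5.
Δ = -620

For x^3 + a x^2 + b x + c the discriminant is Δ = 18 a b c - 4 a^3 c + a^2 b^2 - 4 b^3 - 27 c^2.
Plug a = 1, b = -5, c = 5:
  18*(1)*(-5)*(5) - 4*(1)^3*(5) + (1)^2*(-5)^2 - 4*(-5)^3 - 27*(5)^2
  = -450 + (-20) + 25 + (500) + (-675)
  = -620.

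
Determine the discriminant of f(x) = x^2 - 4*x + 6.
Δ = -8

For a quadratic a x^2 + b x + c the discriminant is Δ = b^2 - 4ac = (-4)^2 - 4*(1)*(6) = 16 - (24) = -8.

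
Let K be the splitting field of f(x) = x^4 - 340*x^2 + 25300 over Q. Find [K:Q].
[K:Q] = 4

f factors as (x^2 - 230)(x^2 - 110); the splitting field is K = Q(sqrt(230), sqrt(110)). Since 230, 110, and 25300 are all non-squares in Q, the three subfields Q(sqrt(230)), Q(sqrt(110)), Q(sqrt(25300)) are distinct degree-2 extensions, so [K:Q] = 4 (Klein four Galois group).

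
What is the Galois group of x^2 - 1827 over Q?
Gal(K/Q) = Z/2Z (cyclic of order 2)

x^2 - 1827 is irreducible over Q since 1827 is not a rational square. The splitting field Q(sqrt(1827)) has degree 2 over Q, and its unique nontrivial automorphism is sqrt(1827) ↦ -sqrt(1827). Hence Gal(Q(sqrt(1827))/Q) = Z/2Z.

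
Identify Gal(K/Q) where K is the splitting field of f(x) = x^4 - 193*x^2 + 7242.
Gal(K/Q) = V_4 (Klein four-group, Z/2Z × Z/2Z)

f factors as (x^2 - 51)(x^2 - 142), so the splitting field is K = Q(sqrt(51), sqrt(142)). The elements 51, 142, 7242 are all non-squares in Q, so sqrt(51) and sqrt(142) generate independent quadratic extensions. Thus [K:Q] = 4 and Gal(K/Q) is generated by the two order-2 automorphisms sqrt(51) ↦ -sqrt(51) and sqrt(142) ↦ -sqrt(142), giving V_4.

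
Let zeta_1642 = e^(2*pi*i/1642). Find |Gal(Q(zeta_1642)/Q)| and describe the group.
|Gal(Q(zeta_1642)/Q)| = phi(1642) = 820; group ≅ (Z/1642Z)^* ≅ Z/820Z

The n-th cyclotomic polynomial Φ_1642(x) is the minimal polynomial of zeta_1642 over Q and has degree phi(1642) = 820. So Q(zeta_1642) is a degree-820 Galois extension with Galois group (Z/1642Z)^*. By CRT, (Z/1642Z)^* ≅ (Z/2Z)^* × (Z/821Z)^*. Each prime-power unit group is (Z/2Z)^* ≅ trivial group (order 1); (Z/821Z)^* ≅ Z/820Z. Hence Gal(Q(zeta_1642)/Q) ≅ Z/820Z.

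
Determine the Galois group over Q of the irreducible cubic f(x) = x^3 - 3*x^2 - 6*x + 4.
Gal(K/Q) = S_3 (symmetric group of order 6)

Compute the discriminant of x^3 + (-3)*x^2 + (-6)*x + (4): Δ = 2484. Since Δ is not a rational square, the Galois group is not contained in A_3; it must be the full S_3 (irreducibility of the cubic rules out anything smaller).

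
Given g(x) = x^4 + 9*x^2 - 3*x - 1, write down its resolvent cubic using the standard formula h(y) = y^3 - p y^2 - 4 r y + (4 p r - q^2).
h(y) = y^3 - 9*y^2 + 4*y - 45

Identify coefficients: p = 9, q = -3, r = -1.
Plug into h(y) = y^3 - p y^2 - 4 r y + (4 p r - q^2):
  h(y) = y^3 - (9) y^2 - 4*(-1) y + (4*(9)*(-1) - (-3)^2)
       = y^3 + (-9) y^2 + (4) y + (-45).
Simplifying: h(y) = y^3 - 9*y^2 + 4*y - 45.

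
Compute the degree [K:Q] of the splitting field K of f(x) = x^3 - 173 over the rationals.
[K:Q] = 6

x^3 - 173 has one real root r = 173^(1/3) and two complex roots r*zeta_3, r*zeta_3^2 where zeta_3 = e^(2*pi*i/3). The splitting field is Q(r, zeta_3). [Q(r):Q] = 3 and [Q(zeta_3):Q] = 2 with gcd = 1, so [Q(r, zeta_3):Q] = 3 * 2 = 6.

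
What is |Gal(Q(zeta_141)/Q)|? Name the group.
|Gal(Q(zeta_141)/Q)| = phi(141) = 92; group ≅ (Z/141Z)^* ≅ Z/2Z × Z/46Z

The n-th cyclotomic polynomial Φ_141(x) is the minimal polynomial of zeta_141 over Q and has degree phi(141) = 92. So Q(zeta_141) is a degree-92 Galois extension with Galois group (Z/141Z)^*. By CRT, (Z/141Z)^* ≅ (Z/3Z)^* × (Z/47Z)^*. Each prime-power unit group is (Z/3Z)^* ≅ Z/2Z; (Z/47Z)^* ≅ Z/46Z. Hence Gal(Q(zeta_141)/Q) ≅ Z/2Z × Z/46Z.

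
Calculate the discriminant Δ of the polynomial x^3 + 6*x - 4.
Δ = -1296

For x^3 + a x^2 + b x + c the discriminant is Δ = 18 a b c - 4 a^3 c + a^2 b^2 - 4 b^3 - 27 c^2.
Plug a = 0, b = 6, c = -4:
  18*(0)*(6)*(-4) - 4*(0)^3*(-4) + (0)^2*(6)^2 - 4*(6)^3 - 27*(-4)^2
  = 0 + (0) + 0 + (-864) + (-432)
  = -1296.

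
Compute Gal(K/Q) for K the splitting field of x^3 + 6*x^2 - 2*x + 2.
Gal(K/Q) = S_3 (symmetric group of order 6)

Compute the discriminant of x^3 + (6)*x^2 + (-2)*x + (2): Δ = -2092. Since Δ is not a rational square, the Galois group is not contained in A_3; it must be the full S_3 (irreducibility of the cubic rules out anything smaller).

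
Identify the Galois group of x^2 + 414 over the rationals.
Gal(K/Q) = Z/2Z (cyclic of order 2)

x^2 + 414 is irreducible over Q since -414 is not a rational square. The splitting field Q(sqrt(-414)) has degree 2 over Q, and its unique nontrivial automorphism is sqrt(-414) ↦ -sqrt(-414). Hence Gal(Q(sqrt(-414))/Q) = Z/2Z.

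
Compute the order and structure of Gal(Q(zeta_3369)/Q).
|Gal(Q(zeta_3369)/Q)| = phi(3369) = 2244; group ≅ (Z/3369Z)^* ≅ Z/2Z × Z/1122Z

The n-th cyclotomic polynomial Φ_3369(x) is the minimal polynomial of zeta_3369 over Q and has degree phi(3369) = 2244. So Q(zeta_3369) is a degree-2244 Galois extension with Galois group (Z/3369Z)^*. By CRT, (Z/3369Z)^* ≅ (Z/3Z)^* × (Z/1123Z)^*. Each prime-power unit group is (Z/3Z)^* ≅ Z/2Z; (Z/1123Z)^* ≅ Z/1122Z. Hence Gal(Q(zeta_3369)/Q) ≅ Z/2Z × Z/1122Z.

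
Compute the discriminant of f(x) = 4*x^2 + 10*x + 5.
Δ = 20

For a quadratic a x^2 + b x + c the discriminant is Δ = b^2 - 4ac = (10)^2 - 4*(4)*(5) = 100 - (80) = 20.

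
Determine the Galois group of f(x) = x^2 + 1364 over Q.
Gal(K/Q) = Z/2Z (cyclic of order 2)

x^2 + 1364 is irreducible over Q since -1364 is not a rational square. The splitting field Q(sqrt(-1364)) has degree 2 over Q, and its unique nontrivial automorphism is sqrt(-1364) ↦ -sqrt(-1364). Hence Gal(Q(sqrt(-1364))/Q) = Z/2Z.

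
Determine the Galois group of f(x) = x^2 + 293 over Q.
Gal(K/Q) = Z/2Z (cyclic of order 2)

x^2 + 293 is irreducible over Q since -293 is not a rational square. The splitting field Q(sqrt(-293)) has degree 2 over Q, and its unique nontrivial automorphism is sqrt(-293) ↦ -sqrt(-293). Hence Gal(Q(sqrt(-293))/Q) = Z/2Z.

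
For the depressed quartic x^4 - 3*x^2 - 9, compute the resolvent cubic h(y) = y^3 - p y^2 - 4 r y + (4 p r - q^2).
h(y) = y^3 + 3*y^2 + 36*y + 108

Identify coefficients: p = -3, q = 0, r = -9.
Plug into h(y) = y^3 - p y^2 - 4 r y + (4 p r - q^2):
  h(y) = y^3 - (-3) y^2 - 4*(-9) y + (4*(-3)*(-9) - (0)^2)
       = y^3 + (3) y^2 + (36) y + (108).
Simplifying: h(y) = y^3 + 3*y^2 + 36*y + 108.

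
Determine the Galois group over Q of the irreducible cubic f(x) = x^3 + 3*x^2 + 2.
Gal(K/Q) = S_3 (symmetric group of order 6)

Compute the discriminant of x^3 + (3)*x^2 + (0)*x + (2): Δ = -324. Since Δ is not a rational square, the Galois group is not contained in A_3; it must be the full S_3 (irreducibility of the cubic rules out anything smaller).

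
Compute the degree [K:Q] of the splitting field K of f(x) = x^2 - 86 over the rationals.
[K:Q] = 2

The polynomial x^2 - 86 is irreducible over Q since 86 is not a perfect square. Its splitting field is Q(sqrt(86)), which has degree 2 over Q.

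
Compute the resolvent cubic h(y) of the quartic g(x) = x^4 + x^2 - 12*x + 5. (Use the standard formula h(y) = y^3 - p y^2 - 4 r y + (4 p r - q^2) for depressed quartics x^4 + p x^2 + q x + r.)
h(y) = y^3 - y^2 - 20*y - 124

Identify coefficients: p = 1, q = -12, r = 5.
Plug into h(y) = y^3 - p y^2 - 4 r y + (4 p r - q^2):
  h(y) = y^3 - (1) y^2 - 4*(5) y + (4*(1)*(5) - (-12)^2)
       = y^3 + (-1) y^2 + (-20) y + (-124).
Simplifying: h(y) = y^3 - y^2 - 20*y - 124.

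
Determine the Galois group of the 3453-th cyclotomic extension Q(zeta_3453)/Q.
|Gal(Q(zeta_3453)/Q)| = phi(3453) = 2300; group ≅ (Z/3453Z)^* ≅ Z/2Z × Z/1150Z

The n-th cyclotomic polynomial Φ_3453(x) is the minimal polynomial of zeta_3453 over Q and has degree phi(3453) = 2300. So Q(zeta_3453) is a degree-2300 Galois extension with Galois group (Z/3453Z)^*. By CRT, (Z/3453Z)^* ≅ (Z/3Z)^* × (Z/1151Z)^*. Each prime-power unit group is (Z/3Z)^* ≅ Z/2Z; (Z/1151Z)^* ≅ Z/1150Z. Hence Gal(Q(zeta_3453)/Q) ≅ Z/2Z × Z/1150Z.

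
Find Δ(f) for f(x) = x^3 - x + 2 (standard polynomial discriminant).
Δ = -104

For a depressed cubic x^3 + p x + q the discriminant is Δ = -4 p^3 - 27 q^2 = -4*(-1)^3 - 27*(2)^2 = 4 - 108 = -104.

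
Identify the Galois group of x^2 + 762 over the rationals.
Gal(K/Q) = Z/2Z (cyclic of order 2)

x^2 + 762 is irreducible over Q since -762 is not a rational square. The splitting field Q(sqrt(-762)) has degree 2 over Q, and its unique nontrivial automorphism is sqrt(-762) ↦ -sqrt(-762). Hence Gal(Q(sqrt(-762))/Q) = Z/2Z.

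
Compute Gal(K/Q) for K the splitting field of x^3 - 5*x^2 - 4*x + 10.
Gal(K/Q) = S_3 (symmetric group of order 6)

Compute the discriminant of x^3 + (-5)*x^2 + (-4)*x + (10): Δ = 6556. Since Δ is not a rational square, the Galois group is not contained in A_3; it must be the full S_3 (irreducibility of the cubic rules out anything smaller).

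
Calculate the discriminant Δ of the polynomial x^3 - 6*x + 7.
Δ = -459

For a depressed cubic x^3 + p x + q the discriminant is Δ = -4 p^3 - 27 q^2 = -4*(-6)^3 - 27*(7)^2 = 864 - 1323 = -459.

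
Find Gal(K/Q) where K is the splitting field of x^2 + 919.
Gal(K/Q) = Z/2Z (cyclic of order 2)

x^2 + 919 is irreducible over Q since -919 is not a rational square. The splitting field Q(sqrt(-919)) has degree 2 over Q, and its unique nontrivial automorphism is sqrt(-919) ↦ -sqrt(-919). Hence Gal(Q(sqrt(-919))/Q) = Z/2Z.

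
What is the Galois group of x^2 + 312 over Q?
Gal(K/Q) = Z/2Z (cyclic of order 2)

x^2 + 312 is irreducible over Q since -312 is not a rational square. The splitting field Q(sqrt(-312)) has degree 2 over Q, and its unique nontrivial automorphism is sqrt(-312) ↦ -sqrt(-312). Hence Gal(Q(sqrt(-312))/Q) = Z/2Z.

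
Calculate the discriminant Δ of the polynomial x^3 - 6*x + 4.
Δ = 432

For a depressed cubic x^3 + p x + q the discriminant is Δ = -4 p^3 - 27 q^2 = -4*(-6)^3 - 27*(4)^2 = 864 - 432 = 432.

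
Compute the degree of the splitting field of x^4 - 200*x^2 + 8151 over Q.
[K:Q] = 4

f factors as (x^2 - 143)(x^2 - 57); the splitting field is K = Q(sqrt(143), sqrt(57)). Since 143, 57, and 8151 are all non-squares in Q, the three subfields Q(sqrt(143)), Q(sqrt(57)), Q(sqrt(8151)) are distinct degree-2 extensions, so [K:Q] = 4 (Klein four Galois group).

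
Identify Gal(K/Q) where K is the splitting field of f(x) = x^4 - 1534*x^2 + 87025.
Gal(K/Q) = Z/2Z (cyclic of order 2)

f factors as (x^2 - 1475)(x^2 - 59), so the splitting field is K = Q(sqrt(1475), sqrt(59)). The squarefree part of 1475 is 59 and the squarefree part of 59 is also 59, so sqrt(1475) and sqrt(59) are both rational multiples of sqrt(59). Hence Q(sqrt(1475)) = Q(sqrt(59)) = Q(sqrt(59)), and the splitting field collapses to a single degree-2 extension with Galois group Z/2Z.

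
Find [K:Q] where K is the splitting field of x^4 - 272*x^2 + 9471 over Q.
[K:Q] = 4

f factors as (x^2 - 41)(x^2 - 231); the splitting field is K = Q(sqrt(41), sqrt(231)). Since 41, 231, and 9471 are all non-squares in Q, the three subfields Q(sqrt(41)), Q(sqrt(231)), Q(sqrt(9471)) are distinct degree-2 extensions, so [K:Q] = 4 (Klein four Galois group).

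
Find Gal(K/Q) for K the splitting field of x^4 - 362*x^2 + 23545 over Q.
Gal(K/Q) = V_4 (Klein four-group, Z/2Z × Z/2Z)

f factors as (x^2 - 277)(x^2 - 85), so the splitting field is K = Q(sqrt(277), sqrt(85)). The elements 277, 85, 23545 are all non-squares in Q, so sqrt(277) and sqrt(85) generate independent quadratic extensions. Thus [K:Q] = 4 and Gal(K/Q) is generated by the two order-2 automorphisms sqrt(277) ↦ -sqrt(277) and sqrt(85) ↦ -sqrt(85), giving V_4.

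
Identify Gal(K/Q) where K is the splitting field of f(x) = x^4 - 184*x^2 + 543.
Gal(K/Q) = V_4 (Klein four-group, Z/2Z × Z/2Z)

f factors as (x^2 - 3)(x^2 - 181), so the splitting field is K = Q(sqrt(3), sqrt(181)). The elements 3, 181, 543 are all non-squares in Q, so sqrt(3) and sqrt(181) generate independent quadratic extensions. Thus [K:Q] = 4 and Gal(K/Q) is generated by the two order-2 automorphisms sqrt(3) ↦ -sqrt(3) and sqrt(181) ↦ -sqrt(181), giving V_4.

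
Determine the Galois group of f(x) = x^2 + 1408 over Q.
Gal(K/Q) = Z/2Z (cyclic of order 2)

x^2 + 1408 is irreducible over Q since -1408 is not a rational square. The splitting field Q(sqrt(-1408)) has degree 2 over Q, and its unique nontrivial automorphism is sqrt(-1408) ↦ -sqrt(-1408). Hence Gal(Q(sqrt(-1408))/Q) = Z/2Z.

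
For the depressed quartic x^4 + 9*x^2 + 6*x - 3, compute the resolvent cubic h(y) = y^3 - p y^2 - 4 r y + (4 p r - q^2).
h(y) = y^3 - 9*y^2 + 12*y - 144

Identify coefficients: p = 9, q = 6, r = -3.
Plug into h(y) = y^3 - p y^2 - 4 r y + (4 p r - q^2):
  h(y) = y^3 - (9) y^2 - 4*(-3) y + (4*(9)*(-3) - (6)^2)
       = y^3 + (-9) y^2 + (12) y + (-144).
Simplifying: h(y) = y^3 - 9*y^2 + 12*y - 144.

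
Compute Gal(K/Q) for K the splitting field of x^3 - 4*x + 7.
Gal(K/Q) = S_3 (symmetric group of order 6)

Compute the discriminant of x^3 + (0)*x^2 + (-4)*x + (7): Δ = -1067. Since Δ is not a rational square, the Galois group is not contained in A_3; it must be the full S_3 (irreducibility of the cubic rules out anything smaller).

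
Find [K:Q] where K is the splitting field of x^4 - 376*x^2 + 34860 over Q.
[K:Q] = 4

f factors as (x^2 - 166)(x^2 - 210); the splitting field is K = Q(sqrt(166), sqrt(210)). Since 166, 210, and 34860 are all non-squares in Q, the three subfields Q(sqrt(166)), Q(sqrt(210)), Q(sqrt(34860)) are distinct degree-2 extensions, so [K:Q] = 4 (Klein four Galois group).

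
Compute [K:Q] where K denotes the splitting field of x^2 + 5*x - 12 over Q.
[K:Q] = 2

The discriminant of x^2 + (5)*x + (-12) is b^2 - 4c = 25 - (-48) = 73. Since 73 is not a perfect square in Q, the polynomial is irreducible over Q. Its two roots generate a degree-2 extension, so [K:Q] = 2.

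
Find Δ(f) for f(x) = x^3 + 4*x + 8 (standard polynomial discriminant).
Δ = -1984

For a depressed cubic x^3 + p x + q the discriminant is Δ = -4 p^3 - 27 q^2 = -4*(4)^3 - 27*(8)^2 = -256 - 1728 = -1984.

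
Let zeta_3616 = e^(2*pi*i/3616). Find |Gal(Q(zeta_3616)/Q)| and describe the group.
|Gal(Q(zeta_3616)/Q)| = phi(3616) = 1792; group ≅ (Z/3616Z)^* ≅ Z/2Z × Z/8Z × Z/112Z

The n-th cyclotomic polynomial Φ_3616(x) is the minimal polynomial of zeta_3616 over Q and has degree phi(3616) = 1792. So Q(zeta_3616) is a degree-1792 Galois extension with Galois group (Z/3616Z)^*. By CRT, (Z/3616Z)^* ≅ (Z/32Z)^* × (Z/113Z)^*. Each prime-power unit group is (Z/32Z)^* ≅ Z/2Z × Z/8Z; (Z/113Z)^* ≅ Z/112Z. Hence Gal(Q(zeta_3616)/Q) ≅ Z/2Z × Z/8Z × Z/112Z.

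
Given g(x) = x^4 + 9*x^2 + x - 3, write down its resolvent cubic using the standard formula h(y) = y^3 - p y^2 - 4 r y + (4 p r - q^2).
h(y) = y^3 - 9*y^2 + 12*y - 109

Identify coefficients: p = 9, q = 1, r = -3.
Plug into h(y) = y^3 - p y^2 - 4 r y + (4 p r - q^2):
  h(y) = y^3 - (9) y^2 - 4*(-3) y + (4*(9)*(-3) - (1)^2)
       = y^3 + (-9) y^2 + (12) y + (-109).
Simplifying: h(y) = y^3 - 9*y^2 + 12*y - 109.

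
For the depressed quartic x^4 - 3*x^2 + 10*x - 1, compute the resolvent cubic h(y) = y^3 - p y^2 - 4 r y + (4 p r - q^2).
h(y) = y^3 + 3*y^2 + 4*y - 88

Identify coefficients: p = -3, q = 10, r = -1.
Plug into h(y) = y^3 - p y^2 - 4 r y + (4 p r - q^2):
  h(y) = y^3 - (-3) y^2 - 4*(-1) y + (4*(-3)*(-1) - (10)^2)
       = y^3 + (3) y^2 + (4) y + (-88).
Simplifying: h(y) = y^3 + 3*y^2 + 4*y - 88.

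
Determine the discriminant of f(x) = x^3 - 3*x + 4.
Δ = -324

For x^3 + a x^2 + b x + c the discriminant is Δ = 18 a b c - 4 a^3 c + a^2 b^2 - 4 b^3 - 27 c^2.
Plug a = 0, b = -3, c = 4:
  18*(0)*(-3)*(4) - 4*(0)^3*(4) + (0)^2*(-3)^2 - 4*(-3)^3 - 27*(4)^2
  = 0 + (0) + 0 + (108) + (-432)
  = -324.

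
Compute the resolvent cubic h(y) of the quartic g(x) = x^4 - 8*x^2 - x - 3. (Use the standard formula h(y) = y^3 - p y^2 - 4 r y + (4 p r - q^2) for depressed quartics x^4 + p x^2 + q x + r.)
h(y) = y^3 + 8*y^2 + 12*y + 95

Identify coefficients: p = -8, q = -1, r = -3.
Plug into h(y) = y^3 - p y^2 - 4 r y + (4 p r - q^2):
  h(y) = y^3 - (-8) y^2 - 4*(-3) y + (4*(-8)*(-3) - (-1)^2)
       = y^3 + (8) y^2 + (12) y + (95).
Simplifying: h(y) = y^3 + 8*y^2 + 12*y + 95.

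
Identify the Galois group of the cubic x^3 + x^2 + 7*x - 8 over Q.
Gal(K/Q) = S_3 (symmetric group of order 6)

Compute the discriminant of x^3 + (1)*x^2 + (7)*x + (-8): Δ = -4027. Since Δ is not a rational square, the Galois group is not contained in A_3; it must be the full S_3 (irreducibility of the cubic rules out anything smaller).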